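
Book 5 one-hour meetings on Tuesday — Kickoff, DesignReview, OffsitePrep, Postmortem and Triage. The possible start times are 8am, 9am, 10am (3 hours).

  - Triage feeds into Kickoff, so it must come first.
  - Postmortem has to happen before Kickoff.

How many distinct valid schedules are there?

45

Splitting on Kickoff: it can be 9am (9), 10am (36). Listing each branch's schedules as (DesignReview, OffsitePrep, Postmortem, Triage):
Kickoff=9am: (8am,8am,8am,8am) (8am,9am,8am,8am) (8am,10am,8am,8am) (9am,8am,8am,8am) (9am,9am,8am,8am) (9am,10am,8am,8am) (10am,8am,8am,8am) (10am,9am,8am,8am) (10am,10am,8am,8am) — 9.
Kickoff=10am: (8am,8am,8am,8am) (8am,8am,8am,9am) (8am,8am,9am,8am) (8am,8am,9am,9am) (8am,9am,8am,8am) (8am,9am,8am,9am) (8am,9am,9am,8am) (8am,9am,9am,9am) (8am,10am,8am,8am) (8am,10am,8am,9am) (8am,10am,9am,8am) (8am,10am,9am,9am) (9am,8am,8am,8am) (9am,8am,8am,9am) (9am,8am,9am,8am) (9am,8am,9am,9am) (9am,9am,8am,8am) (9am,9am,8am,9am) (9am,9am,9am,8am) (9am,9am,9am,9am) (9am,10am,8am,8am) (9am,10am,8am,9am) (9am,10am,9am,8am) (9am,10am,9am,9am) (10am,8am,8am,8am) (10am,8am,8am,9am) (10am,8am,9am,8am) (10am,8am,9am,9am) (10am,9am,8am,8am) (10am,9am,8am,9am) (10am,9am,9am,8am) (10am,9am,9am,9am) (10am,10am,8am,8am) (10am,10am,8am,9am) (10am,10am,9am,8am) (10am,10am,9am,9am) — 36.
Summing: 9 + 36 = 45.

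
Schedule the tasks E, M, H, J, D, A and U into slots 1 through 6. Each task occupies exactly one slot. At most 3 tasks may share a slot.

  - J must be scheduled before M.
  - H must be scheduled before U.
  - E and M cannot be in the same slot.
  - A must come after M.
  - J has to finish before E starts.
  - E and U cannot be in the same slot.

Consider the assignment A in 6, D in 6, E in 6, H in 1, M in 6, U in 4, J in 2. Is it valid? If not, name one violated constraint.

Invalid. E and M cannot be in the same slot.

J must be scheduled before M — holds.
J has to finish before E starts — holds.
At most 3 tasks may share a slot — violated.
E and U cannot be in the same slot — holds.
H must be scheduled before U — holds.
E and M cannot be in the same slot — violated.
A must come after M — violated.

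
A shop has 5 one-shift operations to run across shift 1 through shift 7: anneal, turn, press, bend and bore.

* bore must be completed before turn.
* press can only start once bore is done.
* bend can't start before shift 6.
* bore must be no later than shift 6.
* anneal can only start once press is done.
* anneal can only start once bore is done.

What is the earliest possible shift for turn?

shift 2

Precedence pushes turn to at least shift 2.
turn at shift 2 is achievable: anneal -> shift 3, press -> shift 2, turn -> shift 2, bore -> shift 1, bend -> shift 6.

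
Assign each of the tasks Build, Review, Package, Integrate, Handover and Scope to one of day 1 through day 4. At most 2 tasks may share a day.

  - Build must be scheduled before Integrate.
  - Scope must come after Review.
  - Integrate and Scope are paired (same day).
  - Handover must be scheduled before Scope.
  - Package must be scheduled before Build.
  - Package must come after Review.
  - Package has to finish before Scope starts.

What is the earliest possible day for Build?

Precedence pushes Build to at least day 3; downstream work caps Build at day 3.
Build at day 3 is achievable: Scope=day 4; Package=day 2; Build=day 3; Integrate=day 4; Review=day 1; Handover=day 1.

day 3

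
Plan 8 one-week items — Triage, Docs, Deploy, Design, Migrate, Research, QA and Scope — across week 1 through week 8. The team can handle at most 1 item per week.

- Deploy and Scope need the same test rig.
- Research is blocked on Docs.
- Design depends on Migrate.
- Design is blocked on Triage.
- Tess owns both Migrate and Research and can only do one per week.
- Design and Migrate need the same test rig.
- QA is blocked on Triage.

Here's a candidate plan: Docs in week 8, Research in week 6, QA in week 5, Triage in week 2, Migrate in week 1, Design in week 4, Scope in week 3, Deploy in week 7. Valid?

Research is blocked on Docs — violated.
Tess owns both Migrate and Research and can only do one per week — holds.
The team can handle at most 1 item per week — holds.
Design and Migrate need the same test rig — holds.
Design depends on Migrate — holds.
QA is blocked on Triage — holds.
Design is blocked on Triage — holds.
Deploy and Scope need the same test rig — holds.

No — it violates: Research is blocked on Docs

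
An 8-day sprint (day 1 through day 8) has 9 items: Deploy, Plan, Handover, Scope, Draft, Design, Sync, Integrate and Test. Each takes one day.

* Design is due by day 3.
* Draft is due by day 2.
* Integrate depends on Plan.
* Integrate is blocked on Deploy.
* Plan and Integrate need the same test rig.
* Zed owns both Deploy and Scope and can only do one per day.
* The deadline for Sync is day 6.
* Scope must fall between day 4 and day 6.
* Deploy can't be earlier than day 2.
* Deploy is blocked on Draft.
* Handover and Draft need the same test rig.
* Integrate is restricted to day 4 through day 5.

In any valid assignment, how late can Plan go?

Downstream work caps Plan at day 4.
Plan at day 4 is achievable: Handover in day 2, Sync in day 1, Design in day 1, Scope in day 4, Integrate in day 5, Plan in day 4, Draft in day 1, Test in day 1, Deploy in day 2.

day 4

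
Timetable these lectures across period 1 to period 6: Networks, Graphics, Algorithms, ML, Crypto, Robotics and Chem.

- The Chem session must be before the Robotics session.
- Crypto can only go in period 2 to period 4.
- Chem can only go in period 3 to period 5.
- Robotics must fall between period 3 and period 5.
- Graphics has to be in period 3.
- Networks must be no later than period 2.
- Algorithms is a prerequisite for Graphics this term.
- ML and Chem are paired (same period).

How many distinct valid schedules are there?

Splitting on Networks: it can be period 1 (18), period 2 (18). Listing each branch's schedules as (Graphics, Algorithms, ML, Crypto, Robotics, Chem) by period number:
Networks=period 1: (3,1,3,2,4,3) (3,1,3,2,5,3) (3,1,3,3,4,3) (3,1,3,3,5,3) (3,1,3,4,4,3) (3,1,3,4,5,3) (3,1,4,2,5,4) (3,1,4,3,5,4) (3,1,4,4,5,4) (3,2,3,2,4,3) (3,2,3,2,5,3) (3,2,3,3,4,3) (3,2,3,3,5,3) (3,2,3,4,4,3) (3,2,3,4,5,3) (3,2,4,2,5,4) (3,2,4,3,5,4) (3,2,4,4,5,4) — 18.
Networks=period 2: (3,1,3,2,4,3) (3,1,3,2,5,3) (3,1,3,3,4,3) (3,1,3,3,5,3) (3,1,3,4,4,3) (3,1,3,4,5,3) (3,1,4,2,5,4) (3,1,4,3,5,4) (3,1,4,4,5,4) (3,2,3,2,4,3) (3,2,3,2,5,3) (3,2,3,3,4,3) (3,2,3,3,5,3) (3,2,3,4,4,3) (3,2,3,4,5,3) (3,2,4,2,5,4) (3,2,4,3,5,4) (3,2,4,4,5,4) — 18.
Summing: 18 + 18 = 36.

36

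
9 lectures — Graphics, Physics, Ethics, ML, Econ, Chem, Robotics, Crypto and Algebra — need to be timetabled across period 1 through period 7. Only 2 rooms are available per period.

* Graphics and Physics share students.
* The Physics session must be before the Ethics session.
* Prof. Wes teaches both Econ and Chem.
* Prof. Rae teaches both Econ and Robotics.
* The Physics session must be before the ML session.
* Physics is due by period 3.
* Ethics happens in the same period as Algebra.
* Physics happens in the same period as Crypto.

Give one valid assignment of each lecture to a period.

Graphics in period 3; Chem in period 5; Ethics in period 2; Robotics in period 5; ML in period 3; Algebra in period 2; Econ in period 4; Crypto in period 1; Physics in period 1

Checking: Physics(period 1) before ML(period 3); Physics(period 1) before Ethics(period 2); Econ(period 4) != Robotics(period 5); Graphics(period 3) != Physics(period 1); Econ(period 4) != Chem(period 5); Physics = Crypto = period 1; Ethics = Algebra = period 2; Physics=period 1 in [period 1,period 3]; max 2 per period (cap 2).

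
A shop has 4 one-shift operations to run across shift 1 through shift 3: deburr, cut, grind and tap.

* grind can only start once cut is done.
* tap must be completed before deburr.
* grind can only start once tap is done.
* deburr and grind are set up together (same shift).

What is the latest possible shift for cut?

Downstream work caps cut at shift 2.
cut at shift 2 is achievable: cut=shift 2; tap=shift 1; deburr=shift 3; grind=shift 3.

shift 2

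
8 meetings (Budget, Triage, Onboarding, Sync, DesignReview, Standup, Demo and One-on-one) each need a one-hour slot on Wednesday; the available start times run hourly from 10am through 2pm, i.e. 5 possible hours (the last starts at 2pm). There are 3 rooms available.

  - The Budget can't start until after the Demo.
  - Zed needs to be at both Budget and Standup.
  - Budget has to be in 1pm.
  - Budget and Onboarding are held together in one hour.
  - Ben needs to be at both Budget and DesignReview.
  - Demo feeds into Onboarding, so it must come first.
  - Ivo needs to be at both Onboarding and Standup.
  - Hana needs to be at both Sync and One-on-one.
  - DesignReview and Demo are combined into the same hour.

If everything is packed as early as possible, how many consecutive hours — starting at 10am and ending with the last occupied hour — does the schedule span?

4

The precedence chain requires at least 2 distinct hours.
With at most 3 per hour and 8 meetings, at least 3 hours are needed.
Budget can't be placed before 1pm — that is hour 4 counting from 10am — so the schedule must run through at least 4 hours.
4 works (last occupied hour: 1pm): for example Standup in 11am, Budget in 1pm, Onboarding in 1pm, One-on-one in 12pm, Demo in 10am, Sync in 11am, DesignReview in 10am, Triage in 10am.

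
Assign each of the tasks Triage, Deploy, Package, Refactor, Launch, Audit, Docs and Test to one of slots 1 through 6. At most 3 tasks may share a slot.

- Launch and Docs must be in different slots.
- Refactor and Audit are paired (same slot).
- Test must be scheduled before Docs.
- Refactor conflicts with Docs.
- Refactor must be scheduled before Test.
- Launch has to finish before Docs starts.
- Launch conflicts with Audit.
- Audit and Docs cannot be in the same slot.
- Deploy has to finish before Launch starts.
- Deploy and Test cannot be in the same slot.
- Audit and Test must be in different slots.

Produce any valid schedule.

Package in 3, Launch in 2, Deploy in 1, Audit in 1, Test in 2, Refactor in 1, Triage in 2, Docs in 3

Checking: Refactor(1) before Test(2); Deploy(1) before Launch(2); Launch(2) before Docs(3); Test(2) before Docs(3); Deploy(1) != Test(2); Launch(2) != Docs(3); Audit(1) != Test(2); Launch(2) != Audit(1); Refactor(1) != Docs(3); Audit(1) != Docs(3); Refactor = Audit = 1; max 3 per slot (cap 3).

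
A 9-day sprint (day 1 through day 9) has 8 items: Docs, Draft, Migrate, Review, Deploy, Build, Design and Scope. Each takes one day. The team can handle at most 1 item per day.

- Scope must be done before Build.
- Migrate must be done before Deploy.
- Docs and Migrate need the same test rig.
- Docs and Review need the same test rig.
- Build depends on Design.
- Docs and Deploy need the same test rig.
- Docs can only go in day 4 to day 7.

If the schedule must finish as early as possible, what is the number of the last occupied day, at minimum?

The precedence chain requires at least 2 distinct days.
With at most 1 per day and 8 work items, at least 8 days are needed.
Docs can't be placed before day 4, so the schedule must run through at least day 4.
8 works (last occupied day: day 8): for example Migrate -> day 5, Review -> day 8, Draft -> day 7, Deploy -> day 6, Docs -> day 4, Build -> day 3, Scope -> day 2, Design -> day 1.

day 8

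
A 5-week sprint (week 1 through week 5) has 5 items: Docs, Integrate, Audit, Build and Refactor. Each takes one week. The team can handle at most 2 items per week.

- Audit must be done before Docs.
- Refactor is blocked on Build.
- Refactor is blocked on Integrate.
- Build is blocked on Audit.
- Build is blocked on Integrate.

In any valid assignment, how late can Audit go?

Downstream work caps Audit at week 3.
Audit at week 3 is achievable: Build=week 4; Audit=week 3; Refactor=week 5; Docs=week 4; Integrate=week 1.

week 3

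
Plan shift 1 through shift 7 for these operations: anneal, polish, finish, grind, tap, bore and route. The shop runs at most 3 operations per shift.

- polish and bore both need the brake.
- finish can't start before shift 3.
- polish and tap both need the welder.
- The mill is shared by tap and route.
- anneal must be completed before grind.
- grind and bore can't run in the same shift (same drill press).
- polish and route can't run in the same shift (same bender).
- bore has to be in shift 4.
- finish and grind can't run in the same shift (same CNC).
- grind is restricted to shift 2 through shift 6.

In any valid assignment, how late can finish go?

Finish is available from shift 3.
finish at shift 7 is achievable: bore in shift 4; finish in shift 7; polish in shift 1; grind in shift 2; anneal in shift 1; tap in shift 2; route in shift 3.

shift 7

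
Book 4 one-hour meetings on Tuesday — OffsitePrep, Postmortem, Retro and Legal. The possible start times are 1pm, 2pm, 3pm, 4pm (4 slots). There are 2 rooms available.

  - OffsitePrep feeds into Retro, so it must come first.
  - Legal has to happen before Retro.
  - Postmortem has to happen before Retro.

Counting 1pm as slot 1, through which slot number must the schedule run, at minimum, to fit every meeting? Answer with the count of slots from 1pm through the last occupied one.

3

The precedence chain requires at least 2 distinct slots.
With at most 2 per slot and 4 meetings, at least 2 slots are needed.
Could 2 slots be enough, i.e. nothing placed later than 2pm? No: Retro must come after OffsitePrep (at 1pm or later) → {2pm}; OffsitePrep must come before Retro (at 2pm or earlier) → {1pm}; Legal must come before Retro (at 2pm or earlier) → {1pm}; Postmortem must come before Retro (at 2pm or earlier) → {1pm}; that puts OffsitePrep, Postmortem and Legal all in 1pm — more than 2 per slot.
So 2 slots is not enough.
3 works (last occupied slot: 3pm): for example Postmortem=1pm, Legal=2pm, Retro=3pm, OffsitePrep=1pm.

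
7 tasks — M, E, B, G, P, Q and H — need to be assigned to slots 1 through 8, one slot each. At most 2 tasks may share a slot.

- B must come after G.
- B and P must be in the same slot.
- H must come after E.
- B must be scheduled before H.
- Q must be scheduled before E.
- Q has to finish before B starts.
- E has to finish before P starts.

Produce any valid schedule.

Q=1; P=3; B=3; E=2; G=1; H=4; M=2

Checking: Q(1) before E(2); G(1) before B(3); E(2) before P(3); B(3) before H(4); Q(1) before B(3); E(2) before H(4); B = P = 3; max 2 per slot (cap 2).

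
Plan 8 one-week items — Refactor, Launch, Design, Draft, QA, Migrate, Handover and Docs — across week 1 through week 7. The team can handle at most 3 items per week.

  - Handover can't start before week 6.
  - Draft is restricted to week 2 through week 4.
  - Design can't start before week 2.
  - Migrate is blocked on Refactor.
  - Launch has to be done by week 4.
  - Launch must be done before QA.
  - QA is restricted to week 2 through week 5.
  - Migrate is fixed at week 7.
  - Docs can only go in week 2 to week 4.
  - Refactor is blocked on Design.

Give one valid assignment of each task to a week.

Draft -> week 2; QA -> week 2; Docs -> week 2; Migrate -> week 7; Refactor -> week 4; Design -> week 3; Launch -> week 1; Handover -> week 6

Checking: Refactor(week 4) before Migrate(week 7); Launch(week 1) before QA(week 2); Design(week 3) before Refactor(week 4); Docs=week 2 in [week 2,week 4]; Design=week 3 in [week 2,week 7]; Migrate=week 7 in [week 7,week 7]; Draft=week 2 in [week 2,week 4]; Launch=week 1 in [week 1,week 4]; QA=week 2 in [week 2,week 5]; Handover=week 6 in [week 6,week 7]; max 3 per week (cap 3).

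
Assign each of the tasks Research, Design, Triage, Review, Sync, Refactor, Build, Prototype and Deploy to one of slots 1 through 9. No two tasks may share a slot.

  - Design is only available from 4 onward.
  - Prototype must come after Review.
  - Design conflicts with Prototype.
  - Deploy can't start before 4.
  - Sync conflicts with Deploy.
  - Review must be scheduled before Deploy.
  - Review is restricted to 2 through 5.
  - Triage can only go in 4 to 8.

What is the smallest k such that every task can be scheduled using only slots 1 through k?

The precedence chain requires at least 2 distinct slots.
With at most 1 per slot and 9 tasks, at least 9 slots are needed.
Design can't be placed before 4, so the schedule must run through at least slot 4.
9 works (last occupied slot: 9): for example Triage in 4; Sync in 7; Research in 1; Deploy in 5; Review in 2; Refactor in 8; Design in 6; Prototype in 3; Build in 9.

9 slots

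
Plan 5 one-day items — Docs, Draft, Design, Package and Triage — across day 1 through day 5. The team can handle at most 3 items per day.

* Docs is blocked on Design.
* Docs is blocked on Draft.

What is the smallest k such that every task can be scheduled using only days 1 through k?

The precedence chain requires at least 2 distinct days.
With at most 3 per day and 5 tasks, at least 2 days are needed.
2 works (last occupied day: day 2): for example Docs=day 2, Draft=day 1, Design=day 1, Triage=day 2, Package=day 1.

2 days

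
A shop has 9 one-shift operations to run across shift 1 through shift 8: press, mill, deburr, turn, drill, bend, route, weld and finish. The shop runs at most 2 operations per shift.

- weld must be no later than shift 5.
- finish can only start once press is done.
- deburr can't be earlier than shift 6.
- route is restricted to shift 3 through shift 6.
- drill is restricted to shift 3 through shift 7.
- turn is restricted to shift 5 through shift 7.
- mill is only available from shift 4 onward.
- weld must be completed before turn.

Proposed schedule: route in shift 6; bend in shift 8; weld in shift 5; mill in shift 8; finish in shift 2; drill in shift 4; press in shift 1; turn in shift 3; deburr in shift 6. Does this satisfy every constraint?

finish can only start once press is done — holds.
drill is restricted to shift 3 through shift 7 — holds.
weld must be completed before turn — violated.
mill is only available from shift 4 onward — holds.
turn is restricted to shift 5 through shift 7 — violated.
deburr can't be earlier than shift 6 — holds.
The shop runs at most 2 operations per shift — holds.
route is restricted to shift 3 through shift 6 — holds.
weld must be no later than shift 5 — holds.

No. weld must be completed before turn is not satisfied.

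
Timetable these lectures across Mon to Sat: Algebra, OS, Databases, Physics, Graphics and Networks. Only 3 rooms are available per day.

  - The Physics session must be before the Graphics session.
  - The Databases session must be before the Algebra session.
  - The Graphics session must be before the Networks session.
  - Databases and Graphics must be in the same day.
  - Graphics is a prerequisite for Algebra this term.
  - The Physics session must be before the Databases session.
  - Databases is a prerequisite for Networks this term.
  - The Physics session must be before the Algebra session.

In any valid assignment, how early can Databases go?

Precedence pushes Databases to at least Tue; downstream work caps Databases at Fri.
Databases at Tue is achievable: Networks in Wed, Physics in Mon, Graphics in Tue, Databases in Tue, Algebra in Wed, OS in Mon.

Tue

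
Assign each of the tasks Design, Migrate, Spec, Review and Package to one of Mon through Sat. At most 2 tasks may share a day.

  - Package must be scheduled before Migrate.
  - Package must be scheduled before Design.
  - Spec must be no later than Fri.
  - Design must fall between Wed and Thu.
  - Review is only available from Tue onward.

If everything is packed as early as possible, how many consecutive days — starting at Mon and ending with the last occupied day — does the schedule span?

The precedence chain requires at least 2 distinct days.
With at most 2 per day and 5 tasks, at least 3 days are needed.
Design can't be placed before Wed — that is day 3 counting from Mon — so the schedule must run through at least 3 days.
3 works (last occupied day: Wed): for example Package -> Mon; Migrate -> Tue; Spec -> Mon; Review -> Tue; Design -> Wed.

3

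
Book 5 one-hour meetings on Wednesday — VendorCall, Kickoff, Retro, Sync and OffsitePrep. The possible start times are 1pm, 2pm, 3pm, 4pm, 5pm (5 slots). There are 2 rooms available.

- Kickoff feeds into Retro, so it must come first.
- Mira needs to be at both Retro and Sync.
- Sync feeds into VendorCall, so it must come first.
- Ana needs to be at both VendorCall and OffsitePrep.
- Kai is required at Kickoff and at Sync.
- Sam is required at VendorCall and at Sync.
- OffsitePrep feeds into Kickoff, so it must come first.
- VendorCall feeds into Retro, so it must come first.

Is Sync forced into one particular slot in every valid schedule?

No

Sync can be 1pm (e.g. Retro -> 3pm; Sync -> 1pm; VendorCall -> 2pm; OffsitePrep -> 1pm; Kickoff -> 2pm) or 2pm (e.g. VendorCall in 3pm; Retro in 4pm; Kickoff in 3pm; Sync in 2pm; OffsitePrep in 1pm).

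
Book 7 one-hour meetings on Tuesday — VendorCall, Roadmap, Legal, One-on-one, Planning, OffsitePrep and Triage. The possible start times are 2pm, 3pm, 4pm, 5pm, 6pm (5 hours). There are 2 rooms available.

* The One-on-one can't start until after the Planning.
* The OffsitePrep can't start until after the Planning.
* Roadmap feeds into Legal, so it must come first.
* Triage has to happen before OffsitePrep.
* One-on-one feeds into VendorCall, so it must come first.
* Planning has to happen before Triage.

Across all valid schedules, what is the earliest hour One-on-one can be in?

3pm

Precedence pushes One-on-one to at least 3pm; downstream work caps One-on-one at 5pm.
One-on-one at 3pm is achievable: Planning=2pm; One-on-one=3pm; Roadmap=2pm; OffsitePrep=4pm; VendorCall=4pm; Legal=5pm; Triage=3pm.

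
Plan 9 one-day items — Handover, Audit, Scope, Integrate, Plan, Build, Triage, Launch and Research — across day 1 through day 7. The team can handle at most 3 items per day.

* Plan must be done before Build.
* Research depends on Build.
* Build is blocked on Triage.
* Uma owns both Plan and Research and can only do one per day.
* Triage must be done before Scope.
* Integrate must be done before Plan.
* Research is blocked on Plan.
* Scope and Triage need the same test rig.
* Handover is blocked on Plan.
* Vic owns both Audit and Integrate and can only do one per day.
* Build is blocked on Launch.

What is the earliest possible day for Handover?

Precedence pushes Handover to at least day 3.
Handover at day 3 is achievable: Audit -> day 2; Triage -> day 1; Launch -> day 1; Plan -> day 2; Build -> day 3; Scope -> day 2; Handover -> day 3; Integrate -> day 1; Research -> day 4.

day 3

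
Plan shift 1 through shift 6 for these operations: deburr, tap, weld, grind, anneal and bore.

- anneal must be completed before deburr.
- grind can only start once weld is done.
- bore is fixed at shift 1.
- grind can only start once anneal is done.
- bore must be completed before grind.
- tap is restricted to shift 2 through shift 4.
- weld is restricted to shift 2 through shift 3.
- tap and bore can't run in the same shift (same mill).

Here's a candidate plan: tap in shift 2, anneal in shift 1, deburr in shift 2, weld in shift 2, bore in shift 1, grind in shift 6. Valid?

Yes, all constraints hold

weld is restricted to shift 2 through shift 3 — holds.
tap and bore can't run in the same shift (same mill) — holds.
bore is fixed at shift 1 — holds.
bore must be completed before grind — holds.
grind can only start once weld is done — holds.
tap is restricted to shift 2 through shift 4 — holds.
grind can only start once anneal is done — holds.
anneal must be completed before deburr — holds.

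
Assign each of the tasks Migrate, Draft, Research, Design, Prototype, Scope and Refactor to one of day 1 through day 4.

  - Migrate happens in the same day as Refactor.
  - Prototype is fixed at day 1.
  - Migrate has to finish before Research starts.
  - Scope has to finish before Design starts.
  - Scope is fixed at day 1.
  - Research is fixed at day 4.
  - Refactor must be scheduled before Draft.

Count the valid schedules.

Splitting on Migrate: it can be day 1 (9), day 2 (6), day 3 (3). Listing each branch's schedules as (Draft, Research, Design, Prototype, Scope, Refactor) by day number:
Migrate=day 1: (2,4,2,1,1,1) (2,4,3,1,1,1) (2,4,4,1,1,1) (3,4,2,1,1,1) (3,4,3,1,1,1) (3,4,4,1,1,1) (4,4,2,1,1,1) (4,4,3,1,1,1) (4,4,4,1,1,1) — 9.
Migrate=day 2: (3,4,2,1,1,2) (3,4,3,1,1,2) (3,4,4,1,1,2) (4,4,2,1,1,2) (4,4,3,1,1,2) (4,4,4,1,1,2) — 6.
Migrate=day 3: (4,4,2,1,1,3) (4,4,3,1,1,3) (4,4,4,1,1,3) — 3.
Summing: 9 + 6 + 3 = 18.

18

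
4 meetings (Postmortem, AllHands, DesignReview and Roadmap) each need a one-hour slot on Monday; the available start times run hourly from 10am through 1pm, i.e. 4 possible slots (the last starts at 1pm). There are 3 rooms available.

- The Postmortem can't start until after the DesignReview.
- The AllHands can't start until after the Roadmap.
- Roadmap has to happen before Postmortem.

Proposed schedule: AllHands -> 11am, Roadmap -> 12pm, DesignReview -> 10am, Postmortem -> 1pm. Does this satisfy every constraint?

No — it violates: The AllHands can't start until after the Roadmap

The AllHands can't start until after the Roadmap — violated.
There are 3 rooms available — holds.
The Postmortem can't start until after the DesignReview — holds.
Roadmap has to happen before Postmortem — holds.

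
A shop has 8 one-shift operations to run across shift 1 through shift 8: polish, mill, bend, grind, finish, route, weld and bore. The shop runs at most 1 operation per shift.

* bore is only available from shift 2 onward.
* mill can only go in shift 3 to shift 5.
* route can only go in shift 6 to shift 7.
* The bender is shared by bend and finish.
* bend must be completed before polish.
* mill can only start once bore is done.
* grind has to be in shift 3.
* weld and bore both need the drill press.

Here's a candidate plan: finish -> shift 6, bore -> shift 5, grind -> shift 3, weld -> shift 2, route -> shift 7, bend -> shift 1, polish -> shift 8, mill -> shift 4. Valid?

No — it violates: mill can only start once bore is done

bend must be completed before polish — holds.
bore is only available from shift 2 onward — holds.
mill can only start once bore is done — violated.
route can only go in shift 6 to shift 7 — holds.
weld and bore both need the drill press — holds.
The shop runs at most 1 operation per shift — holds.
The bender is shared by bend and finish — holds.
grind has to be in shift 3 — holds.
mill can only go in shift 3 to shift 5 — holds.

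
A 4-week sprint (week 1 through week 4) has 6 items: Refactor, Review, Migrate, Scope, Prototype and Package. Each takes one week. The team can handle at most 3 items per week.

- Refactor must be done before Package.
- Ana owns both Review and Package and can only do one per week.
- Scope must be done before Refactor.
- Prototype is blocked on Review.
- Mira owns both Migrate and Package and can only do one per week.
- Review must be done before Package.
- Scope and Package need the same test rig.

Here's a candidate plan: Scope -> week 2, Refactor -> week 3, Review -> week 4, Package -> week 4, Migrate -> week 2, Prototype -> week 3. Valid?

Refactor must be done before Package — holds.
Scope must be done before Refactor — holds.
Prototype is blocked on Review — violated.
Ana owns both Review and Package and can only do one per week — violated.
Review must be done before Package — violated.
The team can handle at most 3 items per week — holds.
Mira owns both Migrate and Package and can only do one per week — holds.
Scope and Package need the same test rig — holds.

No. Prototype is blocked on Review is not satisfied.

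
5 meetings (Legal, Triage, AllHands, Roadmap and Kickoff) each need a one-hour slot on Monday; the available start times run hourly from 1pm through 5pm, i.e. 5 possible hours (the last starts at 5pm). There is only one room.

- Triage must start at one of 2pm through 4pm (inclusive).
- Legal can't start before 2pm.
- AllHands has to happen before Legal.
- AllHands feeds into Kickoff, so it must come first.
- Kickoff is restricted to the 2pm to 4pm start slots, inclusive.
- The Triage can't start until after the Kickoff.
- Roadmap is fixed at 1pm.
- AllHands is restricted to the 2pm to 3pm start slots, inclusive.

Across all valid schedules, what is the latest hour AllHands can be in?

2pm

AllHands is available from 2pm; AllHands's own window allows nothing later than 3pm; downstream work caps AllHands at 2pm.
AllHands at 2pm is achievable: Roadmap in 1pm; AllHands in 2pm; Legal in 5pm; Kickoff in 3pm; Triage in 4pm.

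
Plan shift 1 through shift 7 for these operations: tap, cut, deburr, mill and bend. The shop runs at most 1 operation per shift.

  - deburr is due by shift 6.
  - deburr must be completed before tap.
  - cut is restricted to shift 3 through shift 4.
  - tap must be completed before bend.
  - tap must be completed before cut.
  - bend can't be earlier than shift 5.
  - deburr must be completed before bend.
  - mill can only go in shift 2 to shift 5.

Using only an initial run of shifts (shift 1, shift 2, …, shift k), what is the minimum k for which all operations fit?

The precedence chain requires at least 3 distinct shifts.
With at most 1 per shift and 5 operations, at least 5 shifts are needed.
bend can't be placed before shift 5, so the schedule must run through at least shift 5.
5 works (last occupied shift: shift 5): for example mill -> shift 4; tap -> shift 2; bend -> shift 5; cut -> shift 3; deburr -> shift 1.

5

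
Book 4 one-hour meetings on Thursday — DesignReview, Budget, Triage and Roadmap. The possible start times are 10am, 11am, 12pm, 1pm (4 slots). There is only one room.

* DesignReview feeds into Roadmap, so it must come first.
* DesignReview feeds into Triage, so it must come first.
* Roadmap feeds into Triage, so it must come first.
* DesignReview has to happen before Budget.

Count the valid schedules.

Enumerating: Triage -> 12pm, Budget -> 1pm, DesignReview -> 10am, Roadmap -> 11am | Roadmap=11am, Triage=1pm, Budget=12pm, DesignReview=10am | Roadmap=12pm; Triage=1pm; Budget=11am; DesignReview=10am.

3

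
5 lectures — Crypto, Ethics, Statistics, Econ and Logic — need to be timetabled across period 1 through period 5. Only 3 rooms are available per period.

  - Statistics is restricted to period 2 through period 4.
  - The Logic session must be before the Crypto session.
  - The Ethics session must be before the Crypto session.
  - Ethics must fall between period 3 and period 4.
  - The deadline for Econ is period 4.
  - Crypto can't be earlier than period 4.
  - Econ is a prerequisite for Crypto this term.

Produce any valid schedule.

Statistics=period 2; Logic=period 1; Crypto=period 4; Ethics=period 3; Econ=period 1

Checking: Ethics(period 3) before Crypto(period 4); Econ(period 1) before Crypto(period 4); Logic(period 1) before Crypto(period 4); Statistics=period 2 in [period 2,period 4]; Econ=period 1 in [period 1,period 4]; Crypto=period 4 in [period 4,period 5]; Ethics=period 3 in [period 3,period 4]; max 2 per period (cap 3).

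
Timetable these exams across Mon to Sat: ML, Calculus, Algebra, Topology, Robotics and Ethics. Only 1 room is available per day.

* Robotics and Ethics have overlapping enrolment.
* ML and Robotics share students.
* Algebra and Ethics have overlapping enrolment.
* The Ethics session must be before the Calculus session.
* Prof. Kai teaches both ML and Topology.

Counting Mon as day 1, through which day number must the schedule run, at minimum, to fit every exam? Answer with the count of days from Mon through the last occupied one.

The precedence chain requires at least 2 distinct days.
With at most 1 per day and 6 exams, at least 6 days are needed.
6 works (last occupied day: Sat): for example ML in Wed, Ethics in Mon, Algebra in Thu, Topology in Fri, Robotics in Sat, Calculus in Tue.

6 days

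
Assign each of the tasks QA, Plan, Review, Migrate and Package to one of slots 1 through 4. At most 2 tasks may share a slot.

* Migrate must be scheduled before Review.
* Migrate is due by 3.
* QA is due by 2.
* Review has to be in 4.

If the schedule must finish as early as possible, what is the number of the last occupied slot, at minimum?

slot 4

The precedence chain requires at least 2 distinct slots.
With at most 2 per slot and 5 tasks, at least 3 slots are needed.
Review can't be placed before 4, so the schedule must run through at least slot 4.
4 works (last occupied slot: 4): for example Plan in 2; Package in 2; Review in 4; QA in 1; Migrate in 1.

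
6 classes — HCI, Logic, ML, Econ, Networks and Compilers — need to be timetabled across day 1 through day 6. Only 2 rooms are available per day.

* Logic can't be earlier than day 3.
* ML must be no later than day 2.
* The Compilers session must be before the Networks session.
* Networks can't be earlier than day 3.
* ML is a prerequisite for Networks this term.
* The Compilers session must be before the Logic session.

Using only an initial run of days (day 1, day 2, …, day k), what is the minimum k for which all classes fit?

The precedence chain requires at least 2 distinct days.
With at most 2 per day and 6 classes, at least 3 days are needed.
Logic can't be placed before day 3, so the schedule must run through at least day 3.
3 works (last occupied day: day 3): for example Logic=day 3, Compilers=day 1, ML=day 1, HCI=day 2, Econ=day 2, Networks=day 3.

3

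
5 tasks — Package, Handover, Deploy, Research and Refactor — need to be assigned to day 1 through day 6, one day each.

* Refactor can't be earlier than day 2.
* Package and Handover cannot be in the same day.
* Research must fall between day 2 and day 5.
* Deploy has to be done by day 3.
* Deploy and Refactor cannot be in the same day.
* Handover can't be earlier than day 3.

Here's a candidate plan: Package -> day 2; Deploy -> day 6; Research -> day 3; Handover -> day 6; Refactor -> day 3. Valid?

Invalid. Deploy has to be done by day 3.

Package and Handover cannot be in the same day — holds.
Deploy has to be done by day 3 — violated.
Deploy and Refactor cannot be in the same day — holds.
Refactor can't be earlier than day 2 — holds.
Research must fall between day 2 and day 5 — holds.
Handover can't be earlier than day 3 — holds.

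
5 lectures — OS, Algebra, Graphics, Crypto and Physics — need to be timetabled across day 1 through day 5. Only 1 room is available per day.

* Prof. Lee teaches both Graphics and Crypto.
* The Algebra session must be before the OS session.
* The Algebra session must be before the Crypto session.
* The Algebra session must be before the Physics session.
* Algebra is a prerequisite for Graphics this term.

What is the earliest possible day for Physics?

day 2

Precedence pushes Physics to at least day 2.
Physics at day 2 is achievable: Physics=day 2; Crypto=day 5; OS=day 3; Graphics=day 4; Algebra=day 1.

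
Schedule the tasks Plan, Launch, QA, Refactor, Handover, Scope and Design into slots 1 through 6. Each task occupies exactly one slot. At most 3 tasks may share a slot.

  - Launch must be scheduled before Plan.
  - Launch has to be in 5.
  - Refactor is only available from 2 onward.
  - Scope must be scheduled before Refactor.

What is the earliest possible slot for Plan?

Precedence pushes Plan to at least 6.
Plan at 6 is achievable: Handover=1, Scope=1, Refactor=2, QA=1, Design=2, Launch=5, Plan=6.

6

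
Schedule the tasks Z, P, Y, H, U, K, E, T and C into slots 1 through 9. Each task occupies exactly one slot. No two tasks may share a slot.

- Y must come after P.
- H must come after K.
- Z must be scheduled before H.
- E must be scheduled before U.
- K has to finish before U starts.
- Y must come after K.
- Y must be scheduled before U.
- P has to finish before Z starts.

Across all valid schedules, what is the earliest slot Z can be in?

Precedence pushes Z to at least 2; downstream work caps Z at 8.
Z at 2 is achievable: Y -> 4; E -> 5; P -> 1; Z -> 2; C -> 9; K -> 3; T -> 8; H -> 7; U -> 6.

2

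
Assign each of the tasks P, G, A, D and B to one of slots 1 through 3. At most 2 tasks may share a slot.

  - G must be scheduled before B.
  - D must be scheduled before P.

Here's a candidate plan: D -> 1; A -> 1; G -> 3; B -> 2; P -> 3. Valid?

At most 2 tasks may share a slot — holds.
G must be scheduled before B — violated.
D must be scheduled before P — holds.

Invalid. G must be scheduled before B.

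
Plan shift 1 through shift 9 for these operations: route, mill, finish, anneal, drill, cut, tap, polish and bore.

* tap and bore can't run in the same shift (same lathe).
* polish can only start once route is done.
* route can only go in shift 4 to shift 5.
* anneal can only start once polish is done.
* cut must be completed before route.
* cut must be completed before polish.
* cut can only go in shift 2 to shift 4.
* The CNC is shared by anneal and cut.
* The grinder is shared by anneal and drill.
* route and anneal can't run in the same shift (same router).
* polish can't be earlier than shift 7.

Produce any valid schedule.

mill in shift 1; anneal in shift 8; finish in shift 1; cut in shift 2; route in shift 4; bore in shift 2; polish in shift 7; drill in shift 1; tap in shift 1

Checking: polish(shift 7) before anneal(shift 8); cut(shift 2) before route(shift 4); cut(shift 2) before polish(shift 7); route(shift 4) before polish(shift 7); anneal(shift 8) != cut(shift 2); tap(shift 1) != bore(shift 2); route(shift 4) != anneal(shift 8); anneal(shift 8) != drill(shift 1); route=shift 4 in [shift 4,shift 5]; polish=shift 7 in [shift 7,shift 9]; cut=shift 2 in [shift 2,shift 4].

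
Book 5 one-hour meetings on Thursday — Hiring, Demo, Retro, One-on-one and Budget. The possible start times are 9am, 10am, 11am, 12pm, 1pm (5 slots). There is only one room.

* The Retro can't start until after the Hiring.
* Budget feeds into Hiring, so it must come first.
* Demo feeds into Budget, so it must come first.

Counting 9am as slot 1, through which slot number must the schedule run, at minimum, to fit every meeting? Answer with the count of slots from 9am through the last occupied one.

5 slots

The precedence chain requires at least 4 distinct slots.
With at most 1 per slot and 5 meetings, at least 5 slots are needed.
5 works (last occupied slot: 1pm): for example Retro=12pm, Hiring=11am, Budget=10am, Demo=9am, One-on-one=1pm.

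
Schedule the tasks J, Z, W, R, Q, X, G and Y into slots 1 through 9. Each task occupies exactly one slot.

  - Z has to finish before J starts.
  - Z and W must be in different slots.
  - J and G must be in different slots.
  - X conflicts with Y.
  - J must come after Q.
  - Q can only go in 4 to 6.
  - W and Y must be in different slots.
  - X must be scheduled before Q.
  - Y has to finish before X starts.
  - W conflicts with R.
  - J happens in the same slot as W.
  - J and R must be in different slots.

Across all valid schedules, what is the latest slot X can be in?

5

Precedence pushes X to at least 2; downstream work caps X at 5.
X at 5 is achievable: X=5, Z=1, Y=1, W=7, R=1, J=7, Q=6, G=1.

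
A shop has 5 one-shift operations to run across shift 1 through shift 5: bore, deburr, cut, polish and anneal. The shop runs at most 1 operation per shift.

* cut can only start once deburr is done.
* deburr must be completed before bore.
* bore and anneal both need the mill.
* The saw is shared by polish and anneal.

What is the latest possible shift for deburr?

shift 3

Downstream work caps deburr at shift 4.
deburr at shift 3 is achievable: cut in shift 5, anneal in shift 2, polish in shift 1, bore in shift 4, deburr in shift 3.
Nothing later works — the conflict and capacity constraints rule out every shift after shift 3.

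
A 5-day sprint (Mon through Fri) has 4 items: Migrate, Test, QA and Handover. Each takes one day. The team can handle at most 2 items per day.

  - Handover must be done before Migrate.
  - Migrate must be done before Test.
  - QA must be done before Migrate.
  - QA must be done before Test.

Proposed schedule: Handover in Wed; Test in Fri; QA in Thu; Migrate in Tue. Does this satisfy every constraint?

QA must be done before Test — holds.
Handover must be done before Migrate — violated.
QA must be done before Migrate — violated.
Migrate must be done before Test — holds.
The team can handle at most 2 items per day — holds.

Invalid. QA must be done before Migrate.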